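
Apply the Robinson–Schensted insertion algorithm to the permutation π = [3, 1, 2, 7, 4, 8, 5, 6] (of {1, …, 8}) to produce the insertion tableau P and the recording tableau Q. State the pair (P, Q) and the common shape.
P = [1, 2, 4, 5, 6] / [3, 7, 8];  Q = [1, 3, 4, 6, 8] / [2, 5, 7];  common shape = (5, 3)

Row-insert the values π_1, π_2, … into P one at a time, bumping the leftmost entry strictly greater than the inserted value down to the next row. The recording tableau Q records, in position (i, j), the step at which that cell was added to P.
  Insert 3 (step 1): P = [3];  Q = [1]
  Insert 1 (step 2): P = [1] / [3];  Q = [1] / [2]
  Insert 2 (step 3): P = [1, 2] / [3];  Q = [1, 3] / [2]
  Insert 7 (step 4): P = [1, 2, 7] / [3];  Q = [1, 3, 4] / [2]
  Insert 4 (step 5): P = [1, 2, 4] / [3, 7];  Q = [1, 3, 4] / [2, 5]
  Insert 8 (step 6): P = [1, 2, 4, 8] / [3, 7];  Q = [1, 3, 4, 6] / [2, 5]
  Insert 5 (step 7): P = [1, 2, 4, 5] / [3, 7, 8];  Q = [1, 3, 4, 6] / [2, 5, 7]
  Insert 6 (step 8): P = [1, 2, 4, 5, 6] / [3, 7, 8];  Q = [1, 3, 4, 6, 8] / [2, 5, 7]
Final shape: (5, 3).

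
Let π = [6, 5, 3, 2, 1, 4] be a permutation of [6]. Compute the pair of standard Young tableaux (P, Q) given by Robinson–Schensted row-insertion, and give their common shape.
P = [1, 4] / [2] / [3] / [5] / [6];  Q = [1, 6] / [2] / [3] / [4] / [5];  common shape = (2, 1, 1, 1, 1)

Row-insert the values π_1, π_2, … into P one at a time, bumping the leftmost entry strictly greater than the inserted value down to the next row. The recording tableau Q records, in position (i, j), the step at which that cell was added to P.
  Insert 6 (step 1): P = [6];  Q = [1]
  Insert 5 (step 2): P = [5] / [6];  Q = [1] / [2]
  Insert 3 (step 3): P = [3] / [5] / [6];  Q = [1] / [2] / [3]
  Insert 2 (step 4): P = [2] / [3] / [5] / [6];  Q = [1] / [2] / [3] / [4]
  Insert 1 (step 5): P = [1] / [2] / [3] / [5] / [6];  Q = [1] / [2] / [3] / [4] / [5]
  Insert 4 (step 6): P = [1, 4] / [2] / [3] / [5] / [6];  Q = [1, 6] / [2] / [3] / [4] / [5]
Final shape: (2, 1, 1, 1, 1).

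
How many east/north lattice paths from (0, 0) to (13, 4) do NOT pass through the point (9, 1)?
Number of paths = 2030

Total paths from (0, 0) to (13, 4): C(17, 13) = 2380. Paths through (9, 1): (paths (0, 0) → (9, 1)) × (paths (9, 1) → (13, 4)) = C(10, 9) · C(7, 4) = 10 · 35 = 350. Avoidance count = 2380 − 350 = 2030.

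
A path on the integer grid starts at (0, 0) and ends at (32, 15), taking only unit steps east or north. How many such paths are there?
Number of paths = 751616304549

A monotone lattice path from (0, 0) to (32, 15) consists of 32 east steps and 15 north steps in some order, so it is determined by which 32 of the 47 steps are east. The count is C(47, 32) = 751616304549.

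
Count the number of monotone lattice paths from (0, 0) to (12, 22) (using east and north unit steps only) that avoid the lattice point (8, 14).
Number of paths = 390067890

Total paths from (0, 0) to (12, 22): C(34, 12) = 548354040. Paths through (8, 14): (paths (0, 0) → (8, 14)) × (paths (8, 14) → (12, 22)) = C(22, 8) · C(12, 4) = 319770 · 495 = 158286150. Avoidance count = 548354040 − 158286150 = 390067890.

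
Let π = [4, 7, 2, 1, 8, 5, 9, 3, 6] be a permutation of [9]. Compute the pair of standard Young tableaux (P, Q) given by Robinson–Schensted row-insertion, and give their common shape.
P = [1, 3, 6, 9] / [2, 5, 8] / [4, 7];  Q = [1, 2, 5, 7] / [3, 6, 9] / [4, 8];  common shape = (4, 3, 2)

Row-insert the values π_1, π_2, … into P one at a time, bumping the leftmost entry strictly greater than the inserted value down to the next row. The recording tableau Q records, in position (i, j), the step at which that cell was added to P.
  Insert 4 (step 1): P = [4];  Q = [1]
  Insert 7 (step 2): P = [4, 7];  Q = [1, 2]
  Insert 2 (step 3): P = [2, 7] / [4];  Q = [1, 2] / [3]
  Insert 1 (step 4): P = [1, 7] / [2] / [4];  Q = [1, 2] / [3] / [4]
  Insert 8 (step 5): P = [1, 7, 8] / [2] / [4];  Q = [1, 2, 5] / [3] / [4]
  Insert 5 (step 6): P = [1, 5, 8] / [2, 7] / [4];  Q = [1, 2, 5] / [3, 6] / [4]
  Insert 9 (step 7): P = [1, 5, 8, 9] / [2, 7] / [4];  Q = [1, 2, 5, 7] / [3, 6] / [4]
  Insert 3 (step 8): P = [1, 3, 8, 9] / [2, 5] / [4, 7];  Q = [1, 2, 5, 7] / [3, 6] / [4, 8]
  Insert 6 (step 9): P = [1, 3, 6, 9] / [2, 5, 8] / [4, 7];  Q = [1, 2, 5, 7] / [3, 6, 9] / [4, 8]
Final shape: (4, 3, 2).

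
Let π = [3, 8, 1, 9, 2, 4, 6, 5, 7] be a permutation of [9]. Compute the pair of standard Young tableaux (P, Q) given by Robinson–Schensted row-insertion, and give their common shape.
P = [1, 2, 4, 5, 7] / [3, 6, 9] / [8];  Q = [1, 2, 4, 7, 9] / [3, 5, 6] / [8];  common shape = (5, 3, 1)

Row-insert the values π_1, π_2, … into P one at a time, bumping the leftmost entry strictly greater than the inserted value down to the next row. The recording tableau Q records, in position (i, j), the step at which that cell was added to P.
  Insert 3 (step 1): P = [3];  Q = [1]
  Insert 8 (step 2): P = [3, 8];  Q = [1, 2]
  Insert 1 (step 3): P = [1, 8] / [3];  Q = [1, 2] / [3]
  Insert 9 (step 4): P = [1, 8, 9] / [3];  Q = [1, 2, 4] / [3]
  Insert 2 (step 5): P = [1, 2, 9] / [3, 8];  Q = [1, 2, 4] / [3, 5]
  Insert 4 (step 6): P = [1, 2, 4] / [3, 8, 9];  Q = [1, 2, 4] / [3, 5, 6]
  Insert 6 (step 7): P = [1, 2, 4, 6] / [3, 8, 9];  Q = [1, 2, 4, 7] / [3, 5, 6]
  Insert 5 (step 8): P = [1, 2, 4, 5] / [3, 6, 9] / [8];  Q = [1, 2, 4, 7] / [3, 5, 6] / [8]
  Insert 7 (step 9): P = [1, 2, 4, 5, 7] / [3, 6, 9] / [8];  Q = [1, 2, 4, 7, 9] / [3, 5, 6] / [8]
Final shape: (5, 3, 1).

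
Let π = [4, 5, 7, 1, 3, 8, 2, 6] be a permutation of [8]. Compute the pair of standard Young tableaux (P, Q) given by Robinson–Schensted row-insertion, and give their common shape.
P = [1, 2, 6, 8] / [3, 5, 7] / [4];  Q = [1, 2, 3, 6] / [4, 5, 8] / [7];  common shape = (4, 3, 1)

Row-insert the values π_1, π_2, … into P one at a time, bumping the leftmost entry strictly greater than the inserted value down to the next row. The recording tableau Q records, in position (i, j), the step at which that cell was added to P.
  Insert 4 (step 1): P = [4];  Q = [1]
  Insert 5 (step 2): P = [4, 5];  Q = [1, 2]
  Insert 7 (step 3): P = [4, 5, 7];  Q = [1, 2, 3]
  Insert 1 (step 4): P = [1, 5, 7] / [4];  Q = [1, 2, 3] / [4]
  Insert 3 (step 5): P = [1, 3, 7] / [4, 5];  Q = [1, 2, 3] / [4, 5]
  Insert 8 (step 6): P = [1, 3, 7, 8] / [4, 5];  Q = [1, 2, 3, 6] / [4, 5]
  Insert 2 (step 7): P = [1, 2, 7, 8] / [3, 5] / [4];  Q = [1, 2, 3, 6] / [4, 5] / [7]
  Insert 6 (step 8): P = [1, 2, 6, 8] / [3, 5, 7] / [4];  Q = [1, 2, 3, 6] / [4, 5, 8] / [7]
Final shape: (4, 3, 1).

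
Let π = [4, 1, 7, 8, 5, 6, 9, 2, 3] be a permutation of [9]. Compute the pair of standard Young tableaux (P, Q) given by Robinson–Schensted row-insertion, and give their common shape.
P = [1, 2, 3, 9] / [4, 5, 6] / [7, 8];  Q = [1, 3, 4, 7] / [2, 5, 6] / [8, 9];  common shape = (4, 3, 2)

Row-insert the values π_1, π_2, … into P one at a time, bumping the leftmost entry strictly greater than the inserted value down to the next row. The recording tableau Q records, in position (i, j), the step at which that cell was added to P.
  Insert 4 (step 1): P = [4];  Q = [1]
  Insert 1 (step 2): P = [1] / [4];  Q = [1] / [2]
  Insert 7 (step 3): P = [1, 7] / [4];  Q = [1, 3] / [2]
  Insert 8 (step 4): P = [1, 7, 8] / [4];  Q = [1, 3, 4] / [2]
  Insert 5 (step 5): P = [1, 5, 8] / [4, 7];  Q = [1, 3, 4] / [2, 5]
  Insert 6 (step 6): P = [1, 5, 6] / [4, 7, 8];  Q = [1, 3, 4] / [2, 5, 6]
  Insert 9 (step 7): P = [1, 5, 6, 9] / [4, 7, 8];  Q = [1, 3, 4, 7] / [2, 5, 6]
  Insert 2 (step 8): P = [1, 2, 6, 9] / [4, 5, 8] / [7];  Q = [1, 3, 4, 7] / [2, 5, 6] / [8]
  Insert 3 (step 9): P = [1, 2, 3, 9] / [4, 5, 6] / [7, 8];  Q = [1, 3, 4, 7] / [2, 5, 6] / [8, 9]
Final shape: (4, 3, 2).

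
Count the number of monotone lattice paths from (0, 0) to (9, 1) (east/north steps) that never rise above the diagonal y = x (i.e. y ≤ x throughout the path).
Number of paths = 9

By the reflection principle (André's argument), the number of monotone paths to (9, 1) with n ≤ m that never go above y = x is C(10, 9) − C(10, 10) = 10 − 1 = 9.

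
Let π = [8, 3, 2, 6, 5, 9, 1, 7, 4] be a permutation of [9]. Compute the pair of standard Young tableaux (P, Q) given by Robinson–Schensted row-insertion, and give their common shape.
P = [1, 4, 7] / [2, 5, 9] / [3, 6] / [8];  Q = [1, 4, 6] / [2, 5, 8] / [3, 9] / [7];  common shape = (3, 3, 2, 1)

Row-insert the values π_1, π_2, … into P one at a time, bumping the leftmost entry strictly greater than the inserted value down to the next row. The recording tableau Q records, in position (i, j), the step at which that cell was added to P.
  Insert 8 (step 1): P = [8];  Q = [1]
  Insert 3 (step 2): P = [3] / [8];  Q = [1] / [2]
  Insert 2 (step 3): P = [2] / [3] / [8];  Q = [1] / [2] / [3]
  Insert 6 (step 4): P = [2, 6] / [3] / [8];  Q = [1, 4] / [2] / [3]
  Insert 5 (step 5): P = [2, 5] / [3, 6] / [8];  Q = [1, 4] / [2, 5] / [3]
  Insert 9 (step 6): P = [2, 5, 9] / [3, 6] / [8];  Q = [1, 4, 6] / [2, 5] / [3]
  Insert 1 (step 7): P = [1, 5, 9] / [2, 6] / [3] / [8];  Q = [1, 4, 6] / [2, 5] / [3] / [7]
  Insert 7 (step 8): P = [1, 5, 7] / [2, 6, 9] / [3] / [8];  Q = [1, 4, 6] / [2, 5, 8] / [3] / [7]
  Insert 4 (step 9): P = [1, 4, 7] / [2, 5, 9] / [3, 6] / [8];  Q = [1, 4, 6] / [2, 5, 8] / [3, 9] / [7]
Final shape: (3, 3, 2, 1).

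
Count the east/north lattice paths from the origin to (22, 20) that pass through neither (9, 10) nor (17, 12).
Number of paths = 346665081997

Inclusion–exclusion. Total paths: C(42, 22) = 513791607420. Through P₁: C(19, 9)·C(23, 13) = 105686528948. Through P₂: C(29, 17)·C(13, 5) = 66790068345. Since P₁ is strictly southwest of P₂, a monotone path through both must visit P₁ then P₂; paths through both = C(19, 9)·C(10, 8)·C(13, 5) = 5350071870. Avoid both = 513791607420 − 105686528948 − 66790068345 + 5350071870 = 346665081997.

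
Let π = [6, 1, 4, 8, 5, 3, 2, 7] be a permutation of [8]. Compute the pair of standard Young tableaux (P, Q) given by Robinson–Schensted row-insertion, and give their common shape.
P = [1, 2, 5, 7] / [3, 8] / [4] / [6];  Q = [1, 3, 4, 8] / [2, 5] / [6] / [7];  common shape = (4, 2, 1, 1)

Row-insert the values π_1, π_2, … into P one at a time, bumping the leftmost entry strictly greater than the inserted value down to the next row. The recording tableau Q records, in position (i, j), the step at which that cell was added to P.
  Insert 6 (step 1): P = [6];  Q = [1]
  Insert 1 (step 2): P = [1] / [6];  Q = [1] / [2]
  Insert 4 (step 3): P = [1, 4] / [6];  Q = [1, 3] / [2]
  Insert 8 (step 4): P = [1, 4, 8] / [6];  Q = [1, 3, 4] / [2]
  Insert 5 (step 5): P = [1, 4, 5] / [6, 8];  Q = [1, 3, 4] / [2, 5]
  Insert 3 (step 6): P = [1, 3, 5] / [4, 8] / [6];  Q = [1, 3, 4] / [2, 5] / [6]
  Insert 2 (step 7): P = [1, 2, 5] / [3, 8] / [4] / [6];  Q = [1, 3, 4] / [2, 5] / [6] / [7]
  Insert 7 (step 8): P = [1, 2, 5, 7] / [3, 8] / [4] / [6];  Q = [1, 3, 4, 8] / [2, 5] / [6] / [7]
Final shape: (4, 2, 1, 1).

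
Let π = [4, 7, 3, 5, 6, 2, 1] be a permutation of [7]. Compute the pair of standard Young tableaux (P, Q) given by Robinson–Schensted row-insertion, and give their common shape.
P = [1, 5, 6] / [2, 7] / [3] / [4];  Q = [1, 2, 5] / [3, 4] / [6] / [7];  common shape = (3, 2, 1, 1)

Row-insert the values π_1, π_2, … into P one at a time, bumping the leftmost entry strictly greater than the inserted value down to the next row. The recording tableau Q records, in position (i, j), the step at which that cell was added to P.
  Insert 4 (step 1): P = [4];  Q = [1]
  Insert 7 (step 2): P = [4, 7];  Q = [1, 2]
  Insert 3 (step 3): P = [3, 7] / [4];  Q = [1, 2] / [3]
  Insert 5 (step 4): P = [3, 5] / [4, 7];  Q = [1, 2] / [3, 4]
  Insert 6 (step 5): P = [3, 5, 6] / [4, 7];  Q = [1, 2, 5] / [3, 4]
  Insert 2 (step 6): P = [2, 5, 6] / [3, 7] / [4];  Q = [1, 2, 5] / [3, 4] / [6]
  Insert 1 (step 7): P = [1, 5, 6] / [2, 7] / [3] / [4];  Q = [1, 2, 5] / [3, 4] / [6] / [7]
Final shape: (3, 2, 1, 1).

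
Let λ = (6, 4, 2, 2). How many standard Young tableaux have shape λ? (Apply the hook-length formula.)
# SYT of shape (6, 4, 2, 2) = 42042

Hook-length formula: f^λ = n! / Π hook(c), product over all cells c of the Young diagram. For λ = (6, 4, 2, 2), n = 14 boxes. Hook lengths by row (left-to-right, top-to-bottom): [9, 8, 5, 4, 2, 1]; [6, 5, 2, 1]; [3, 2]; [2, 1]. Product of hooks = 2073600. So f^λ = 14! / 2073600 = 87178291200 / 2073600 = 42042.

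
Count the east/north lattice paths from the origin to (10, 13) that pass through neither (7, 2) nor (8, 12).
Number of paths = 754240

Inclusion–exclusion. Total paths: C(23, 10) = 1144066. Through P₁: C(9, 7)·C(14, 3) = 13104. Through P₂: C(20, 8)·C(3, 2) = 377910. Since P₁ is strictly southwest of P₂, a monotone path through both must visit P₁ then P₂; paths through both = C(9, 7)·C(11, 1)·C(3, 2) = 1188. Avoid both = 1144066 − 13104 − 377910 + 1188 = 754240.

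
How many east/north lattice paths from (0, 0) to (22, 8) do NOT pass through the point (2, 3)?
Number of paths = 5321625

Total paths from (0, 0) to (22, 8): C(30, 22) = 5852925. Paths through (2, 3): (paths (0, 0) → (2, 3)) × (paths (2, 3) → (22, 8)) = C(5, 2) · C(25, 20) = 10 · 53130 = 531300. Avoidance count = 5852925 − 531300 = 5321625.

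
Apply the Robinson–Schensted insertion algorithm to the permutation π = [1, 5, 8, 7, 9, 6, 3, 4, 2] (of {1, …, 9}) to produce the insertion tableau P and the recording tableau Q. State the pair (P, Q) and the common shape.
P = [1, 2, 4, 9] / [3, 6] / [5] / [7] / [8];  Q = [1, 2, 3, 5] / [4, 8] / [6] / [7] / [9];  common shape = (4, 2, 1, 1, 1)

Row-insert the values π_1, π_2, … into P one at a time, bumping the leftmost entry strictly greater than the inserted value down to the next row. The recording tableau Q records, in position (i, j), the step at which that cell was added to P.
  Insert 1 (step 1): P = [1];  Q = [1]
  Insert 5 (step 2): P = [1, 5];  Q = [1, 2]
  Insert 8 (step 3): P = [1, 5, 8];  Q = [1, 2, 3]
  Insert 7 (step 4): P = [1, 5, 7] / [8];  Q = [1, 2, 3] / [4]
  Insert 9 (step 5): P = [1, 5, 7, 9] / [8];  Q = [1, 2, 3, 5] / [4]
  Insert 6 (step 6): P = [1, 5, 6, 9] / [7] / [8];  Q = [1, 2, 3, 5] / [4] / [6]
  Insert 3 (step 7): P = [1, 3, 6, 9] / [5] / [7] / [8];  Q = [1, 2, 3, 5] / [4] / [6] / [7]
  Insert 4 (step 8): P = [1, 3, 4, 9] / [5, 6] / [7] / [8];  Q = [1, 2, 3, 5] / [4, 8] / [6] / [7]
  Insert 2 (step 9): P = [1, 2, 4, 9] / [3, 6] / [5] / [7] / [8];  Q = [1, 2, 3, 5] / [4, 8] / [6] / [7] / [9]
Final shape: (4, 2, 1, 1, 1).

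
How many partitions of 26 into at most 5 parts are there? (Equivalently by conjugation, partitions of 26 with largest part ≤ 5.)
p(26, parts ≤ 5) = 427

Use the recurrence p(n, m) = p(n, m−1) + p(n−m, m): either the largest part is < m (count p(n, m−1)) or the largest part is exactly m (remove one copy of m, count p(n−m, m)). With p(0, ·) = 1 this gives p(26, parts ≤ 5) = 427. (By conjugating Young diagrams, this also counts partitions of 26 into at most 5 parts.)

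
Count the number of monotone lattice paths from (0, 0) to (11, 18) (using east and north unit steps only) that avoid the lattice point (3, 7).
Number of paths = 25527450

Total paths from (0, 0) to (11, 18): C(29, 11) = 34597290. Paths through (3, 7): (paths (0, 0) → (3, 7)) × (paths (3, 7) → (11, 18)) = C(10, 3) · C(19, 8) = 120 · 75582 = 9069840. Avoidance count = 34597290 − 9069840 = 25527450.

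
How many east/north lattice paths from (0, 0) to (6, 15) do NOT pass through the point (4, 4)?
Number of paths = 48804

Total paths from (0, 0) to (6, 15): C(21, 6) = 54264. Paths through (4, 4): (paths (0, 0) → (4, 4)) × (paths (4, 4) → (6, 15)) = C(8, 4) · C(13, 2) = 70 · 78 = 5460. Avoidance count = 54264 − 5460 = 48804.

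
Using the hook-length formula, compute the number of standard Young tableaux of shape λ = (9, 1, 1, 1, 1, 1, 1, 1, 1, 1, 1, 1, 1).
# SYT of shape (9, 1, 1, 1, 1, 1, 1, 1, 1, 1, 1, 1, 1) = 125970

Hook-length formula: f^λ = n! / Π hook(c), product over all cells c of the Young diagram. For λ = (9, 1, 1, 1, 1, 1, 1, 1, 1, 1, 1, 1, 1), n = 21 boxes. Hook lengths by row (left-to-right, top-to-bottom): [21, 8, 7, 6, 5, 4, 3, 2, 1]; [12]; [11]; [10]; [9]; [8]; [7]; [6]; [5]; [4]; [3]; [2]; [1]. Product of hooks = 405580234752000. So f^λ = 21! / 405580234752000 = 51090942171709440000 / 405580234752000 = 125970.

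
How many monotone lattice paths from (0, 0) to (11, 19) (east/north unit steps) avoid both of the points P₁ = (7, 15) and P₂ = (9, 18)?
Number of paths = 33745065

Inclusion–exclusion. Total paths: C(30, 11) = 54627300. Through P₁: C(22, 7)·C(8, 4) = 11938080. Through P₂: C(27, 9)·C(3, 2) = 14060475. Since P₁ is strictly southwest of P₂, a monotone path through both must visit P₁ then P₂; paths through both = C(22, 7)·C(5, 2)·C(3, 2) = 5116320. Avoid both = 54627300 − 11938080 − 14060475 + 5116320 = 33745065.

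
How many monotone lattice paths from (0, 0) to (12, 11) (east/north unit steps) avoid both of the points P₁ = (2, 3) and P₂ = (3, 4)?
Number of paths = 742898

Inclusion–exclusion. Total paths: C(23, 12) = 1352078. Through P₁: C(5, 2)·C(18, 10) = 437580. Through P₂: C(7, 3)·C(16, 9) = 400400. Since P₁ is strictly southwest of P₂, a monotone path through both must visit P₁ then P₂; paths through both = C(5, 2)·C(2, 1)·C(16, 9) = 228800. Avoid both = 1352078 − 437580 − 400400 + 228800 = 742898.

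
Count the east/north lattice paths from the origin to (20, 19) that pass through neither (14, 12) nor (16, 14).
Number of paths = 41328615360

Inclusion–exclusion. Total paths: C(39, 20) = 68923264410. Through P₁: C(26, 14)·C(13, 6) = 16572613200. Through P₂: C(30, 16)·C(9, 4) = 18323257050. Since P₁ is strictly southwest of P₂, a monotone path through both must visit P₁ then P₂; paths through both = C(26, 14)·C(4, 2)·C(9, 4) = 7301221200. Avoid both = 68923264410 − 16572613200 − 18323257050 + 7301221200 = 41328615360.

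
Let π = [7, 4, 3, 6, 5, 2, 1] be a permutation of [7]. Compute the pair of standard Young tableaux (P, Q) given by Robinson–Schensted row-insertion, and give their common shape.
P = [1, 5] / [2, 6] / [3] / [4] / [7];  Q = [1, 4] / [2, 5] / [3] / [6] / [7];  common shape = (2, 2, 1, 1, 1)

Row-insert the values π_1, π_2, … into P one at a time, bumping the leftmost entry strictly greater than the inserted value down to the next row. The recording tableau Q records, in position (i, j), the step at which that cell was added to P.
  Insert 7 (step 1): P = [7];  Q = [1]
  Insert 4 (step 2): P = [4] / [7];  Q = [1] / [2]
  Insert 3 (step 3): P = [3] / [4] / [7];  Q = [1] / [2] / [3]
  Insert 6 (step 4): P = [3, 6] / [4] / [7];  Q = [1, 4] / [2] / [3]
  Insert 5 (step 5): P = [3, 5] / [4, 6] / [7];  Q = [1, 4] / [2, 5] / [3]
  Insert 2 (step 6): P = [2, 5] / [3, 6] / [4] / [7];  Q = [1, 4] / [2, 5] / [3] / [6]
  Insert 1 (step 7): P = [1, 5] / [2, 6] / [3] / [4] / [7];  Q = [1, 4] / [2, 5] / [3] / [6] / [7]
Final shape: (2, 2, 1, 1, 1).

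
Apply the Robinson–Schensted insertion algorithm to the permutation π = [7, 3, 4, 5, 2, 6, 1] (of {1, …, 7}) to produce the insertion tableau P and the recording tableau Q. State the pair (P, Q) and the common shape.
P = [1, 4, 5, 6] / [2] / [3] / [7];  Q = [1, 3, 4, 6] / [2] / [5] / [7];  common shape = (4, 1, 1, 1)

Row-insert the values π_1, π_2, … into P one at a time, bumping the leftmost entry strictly greater than the inserted value down to the next row. The recording tableau Q records, in position (i, j), the step at which that cell was added to P.
  Insert 7 (step 1): P = [7];  Q = [1]
  Insert 3 (step 2): P = [3] / [7];  Q = [1] / [2]
  Insert 4 (step 3): P = [3, 4] / [7];  Q = [1, 3] / [2]
  Insert 5 (step 4): P = [3, 4, 5] / [7];  Q = [1, 3, 4] / [2]
  Insert 2 (step 5): P = [2, 4, 5] / [3] / [7];  Q = [1, 3, 4] / [2] / [5]
  Insert 6 (step 6): P = [2, 4, 5, 6] / [3] / [7];  Q = [1, 3, 4, 6] / [2] / [5]
  Insert 1 (step 7): P = [1, 4, 5, 6] / [2] / [3] / [7];  Q = [1, 3, 4, 6] / [2] / [5] / [7]
Final shape: (4, 1, 1, 1).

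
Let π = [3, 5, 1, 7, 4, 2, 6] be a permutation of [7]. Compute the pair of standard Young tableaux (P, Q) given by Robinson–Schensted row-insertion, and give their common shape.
P = [1, 2, 6] / [3, 4, 7] / [5];  Q = [1, 2, 4] / [3, 5, 7] / [6];  common shape = (3, 3, 1)

Row-insert the values π_1, π_2, … into P one at a time, bumping the leftmost entry strictly greater than the inserted value down to the next row. The recording tableau Q records, in position (i, j), the step at which that cell was added to P.
  Insert 3 (step 1): P = [3];  Q = [1]
  Insert 5 (step 2): P = [3, 5];  Q = [1, 2]
  Insert 1 (step 3): P = [1, 5] / [3];  Q = [1, 2] / [3]
  Insert 7 (step 4): P = [1, 5, 7] / [3];  Q = [1, 2, 4] / [3]
  Insert 4 (step 5): P = [1, 4, 7] / [3, 5];  Q = [1, 2, 4] / [3, 5]
  Insert 2 (step 6): P = [1, 2, 7] / [3, 4] / [5];  Q = [1, 2, 4] / [3, 5] / [6]
  Insert 6 (step 7): P = [1, 2, 6] / [3, 4, 7] / [5];  Q = [1, 2, 4] / [3, 5, 7] / [6]
Final shape: (3, 3, 1).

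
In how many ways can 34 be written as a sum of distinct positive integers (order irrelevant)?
q(34) = 512

A partition into distinct parts is a strictly decreasing sequence summing to n. The recurrence d(n, m) = d(n, m−1) + d(n−m, m−1) (use part m at most once) with q(n) = d(n, n) gives q(34) = 512. (Euler's theorem: # distinct-part partitions = # odd-part partitions.)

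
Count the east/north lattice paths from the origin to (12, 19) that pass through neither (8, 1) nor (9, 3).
Number of paths = 140867673

Inclusion–exclusion. Total paths: C(31, 12) = 141120525. Through P₁: C(9, 8)·C(22, 4) = 65835. Through P₂: C(12, 9)·C(19, 3) = 213180. Since P₁ is strictly southwest of P₂, a monotone path through both must visit P₁ then P₂; paths through both = C(9, 8)·C(3, 1)·C(19, 3) = 26163. Avoid both = 141120525 − 65835 − 213180 + 26163 = 140867673.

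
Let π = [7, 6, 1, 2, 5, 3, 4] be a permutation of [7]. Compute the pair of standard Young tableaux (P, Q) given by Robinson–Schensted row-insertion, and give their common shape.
P = [1, 2, 3, 4] / [5] / [6] / [7];  Q = [1, 4, 5, 7] / [2] / [3] / [6];  common shape = (4, 1, 1, 1)

Row-insert the values π_1, π_2, … into P one at a time, bumping the leftmost entry strictly greater than the inserted value down to the next row. The recording tableau Q records, in position (i, j), the step at which that cell was added to P.
  Insert 7 (step 1): P = [7];  Q = [1]
  Insert 6 (step 2): P = [6] / [7];  Q = [1] / [2]
  Insert 1 (step 3): P = [1] / [6] / [7];  Q = [1] / [2] / [3]
  Insert 2 (step 4): P = [1, 2] / [6] / [7];  Q = [1, 4] / [2] / [3]
  Insert 5 (step 5): P = [1, 2, 5] / [6] / [7];  Q = [1, 4, 5] / [2] / [3]
  Insert 3 (step 6): P = [1, 2, 3] / [5] / [6] / [7];  Q = [1, 4, 5] / [2] / [3] / [6]
  Insert 4 (step 7): P = [1, 2, 3, 4] / [5] / [6] / [7];  Q = [1, 4, 5, 7] / [2] / [3] / [6]
Final shape: (4, 1, 1, 1).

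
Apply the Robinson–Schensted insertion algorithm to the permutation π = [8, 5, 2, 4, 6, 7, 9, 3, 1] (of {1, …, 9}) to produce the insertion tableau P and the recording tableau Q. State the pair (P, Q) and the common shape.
P = [1, 3, 6, 7, 9] / [2] / [4] / [5] / [8];  Q = [1, 4, 5, 6, 7] / [2] / [3] / [8] / [9];  common shape = (5, 1, 1, 1, 1)

Row-insert the values π_1, π_2, … into P one at a time, bumping the leftmost entry strictly greater than the inserted value down to the next row. The recording tableau Q records, in position (i, j), the step at which that cell was added to P.
  Insert 8 (step 1): P = [8];  Q = [1]
  Insert 5 (step 2): P = [5] / [8];  Q = [1] / [2]
  Insert 2 (step 3): P = [2] / [5] / [8];  Q = [1] / [2] / [3]
  Insert 4 (step 4): P = [2, 4] / [5] / [8];  Q = [1, 4] / [2] / [3]
  Insert 6 (step 5): P = [2, 4, 6] / [5] / [8];  Q = [1, 4, 5] / [2] / [3]
  Insert 7 (step 6): P = [2, 4, 6, 7] / [5] / [8];  Q = [1, 4, 5, 6] / [2] / [3]
  Insert 9 (step 7): P = [2, 4, 6, 7, 9] / [5] / [8];  Q = [1, 4, 5, 6, 7] / [2] / [3]
  Insert 3 (step 8): P = [2, 3, 6, 7, 9] / [4] / [5] / [8];  Q = [1, 4, 5, 6, 7] / [2] / [3] / [8]
  Insert 1 (step 9): P = [1, 3, 6, 7, 9] / [2] / [4] / [5] / [8];  Q = [1, 4, 5, 6, 7] / [2] / [3] / [8] / [9]
Final shape: (5, 1, 1, 1, 1).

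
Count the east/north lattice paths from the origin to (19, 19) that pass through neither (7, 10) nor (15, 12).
Number of paths = 24181042160

Inclusion–exclusion. Total paths: C(38, 19) = 35345263800. Through P₁: C(17, 7)·C(21, 12) = 5716350640. Through P₂: C(27, 15)·C(11, 4) = 5736673800. Since P₁ is strictly southwest of P₂, a monotone path through both must visit P₁ then P₂; paths through both = C(17, 7)·C(10, 8)·C(11, 4) = 288802800. Avoid both = 35345263800 − 5716350640 − 5736673800 + 288802800 = 24181042160.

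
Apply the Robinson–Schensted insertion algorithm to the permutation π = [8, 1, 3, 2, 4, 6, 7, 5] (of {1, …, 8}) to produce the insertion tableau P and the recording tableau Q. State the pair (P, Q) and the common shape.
P = [1, 2, 4, 5, 7] / [3, 6] / [8];  Q = [1, 3, 5, 6, 7] / [2, 8] / [4];  common shape = (5, 2, 1)

Row-insert the values π_1, π_2, … into P one at a time, bumping the leftmost entry strictly greater than the inserted value down to the next row. The recording tableau Q records, in position (i, j), the step at which that cell was added to P.
  Insert 8 (step 1): P = [8];  Q = [1]
  Insert 1 (step 2): P = [1] / [8];  Q = [1] / [2]
  Insert 3 (step 3): P = [1, 3] / [8];  Q = [1, 3] / [2]
  Insert 2 (step 4): P = [1, 2] / [3] / [8];  Q = [1, 3] / [2] / [4]
  Insert 4 (step 5): P = [1, 2, 4] / [3] / [8];  Q = [1, 3, 5] / [2] / [4]
  Insert 6 (step 6): P = [1, 2, 4, 6] / [3] / [8];  Q = [1, 3, 5, 6] / [2] / [4]
  Insert 7 (step 7): P = [1, 2, 4, 6, 7] / [3] / [8];  Q = [1, 3, 5, 6, 7] / [2] / [4]
  Insert 5 (step 8): P = [1, 2, 4, 5, 7] / [3, 6] / [8];  Q = [1, 3, 5, 6, 7] / [2, 8] / [4]
Final shape: (5, 2, 1).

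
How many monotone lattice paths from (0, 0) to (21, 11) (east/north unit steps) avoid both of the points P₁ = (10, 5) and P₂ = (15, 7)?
Number of paths = 69288342

Inclusion–exclusion. Total paths: C(32, 21) = 129024480. Through P₁: C(15, 10)·C(17, 11) = 37165128. Through P₂: C(22, 15)·C(10, 6) = 35814240. Since P₁ is strictly southwest of P₂, a monotone path through both must visit P₁ then P₂; paths through both = C(15, 10)·C(7, 5)·C(10, 6) = 13243230. Avoid both = 129024480 − 37165128 − 35814240 + 13243230 = 69288342.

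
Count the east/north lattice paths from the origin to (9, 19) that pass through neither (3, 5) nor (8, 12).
Number of paths = 4083396

Inclusion–exclusion. Total paths: C(28, 9) = 6906900. Through P₁: C(8, 3)·C(20, 6) = 2170560. Through P₂: C(20, 8)·C(8, 1) = 1007760. Since P₁ is strictly southwest of P₂, a monotone path through both must visit P₁ then P₂; paths through both = C(8, 3)·C(12, 5)·C(8, 1) = 354816. Avoid both = 6906900 − 2170560 − 1007760 + 354816 = 4083396.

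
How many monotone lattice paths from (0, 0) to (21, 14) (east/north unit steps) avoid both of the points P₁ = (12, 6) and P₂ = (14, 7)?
Number of paths = 1660730544

Inclusion–exclusion. Total paths: C(35, 21) = 2319959400. Through P₁: C(18, 12)·C(17, 9) = 451290840. Through P₂: C(21, 14)·C(14, 7) = 399072960. Since P₁ is strictly southwest of P₂, a monotone path through both must visit P₁ then P₂; paths through both = C(18, 12)·C(3, 2)·C(14, 7) = 191134944. Avoid both = 2319959400 − 451290840 − 399072960 + 191134944 = 1660730544.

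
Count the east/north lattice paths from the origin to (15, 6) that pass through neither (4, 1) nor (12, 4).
Number of paths = 22474

Inclusion–exclusion. Total paths: C(21, 15) = 54264. Through P₁: C(5, 4)·C(16, 11) = 21840. Through P₂: C(16, 12)·C(5, 3) = 18200. Since P₁ is strictly southwest of P₂, a monotone path through both must visit P₁ then P₂; paths through both = C(5, 4)·C(11, 8)·C(5, 3) = 8250. Avoid both = 54264 − 21840 − 18200 + 8250 = 22474.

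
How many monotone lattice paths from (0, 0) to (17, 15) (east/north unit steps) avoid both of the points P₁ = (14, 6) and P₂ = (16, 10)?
Number of paths = 528813510

Inclusion–exclusion. Total paths: C(32, 17) = 565722720. Through P₁: C(20, 14)·C(12, 3) = 8527200. Through P₂: C(26, 16)·C(6, 1) = 31870410. Since P₁ is strictly southwest of P₂, a monotone path through both must visit P₁ then P₂; paths through both = C(20, 14)·C(6, 2)·C(6, 1) = 3488400. Avoid both = 565722720 − 8527200 − 31870410 + 3488400 = 528813510.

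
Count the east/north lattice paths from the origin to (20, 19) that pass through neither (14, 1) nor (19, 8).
Number of paths = 68894747130

Inclusion–exclusion. Total paths: C(39, 20) = 68923264410. Through P₁: C(15, 14)·C(24, 6) = 2018940. Through P₂: C(27, 19)·C(12, 1) = 26640900. Since P₁ is strictly southwest of P₂, a monotone path through both must visit P₁ then P₂; paths through both = C(15, 14)·C(12, 5)·C(12, 1) = 142560. Avoid both = 68923264410 − 2018940 − 26640900 + 142560 = 68894747130.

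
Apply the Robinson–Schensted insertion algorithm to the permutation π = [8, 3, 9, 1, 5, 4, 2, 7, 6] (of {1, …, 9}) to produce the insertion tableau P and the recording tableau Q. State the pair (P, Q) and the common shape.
P = [1, 2, 6] / [3, 4, 7] / [5, 9] / [8];  Q = [1, 3, 8] / [2, 5, 9] / [4, 6] / [7];  common shape = (3, 3, 2, 1)

Row-insert the values π_1, π_2, … into P one at a time, bumping the leftmost entry strictly greater than the inserted value down to the next row. The recording tableau Q records, in position (i, j), the step at which that cell was added to P.
  Insert 8 (step 1): P = [8];  Q = [1]
  Insert 3 (step 2): P = [3] / [8];  Q = [1] / [2]
  Insert 9 (step 3): P = [3, 9] / [8];  Q = [1, 3] / [2]
  Insert 1 (step 4): P = [1, 9] / [3] / [8];  Q = [1, 3] / [2] / [4]
  Insert 5 (step 5): P = [1, 5] / [3, 9] / [8];  Q = [1, 3] / [2, 5] / [4]
  Insert 4 (step 6): P = [1, 4] / [3, 5] / [8, 9];  Q = [1, 3] / [2, 5] / [4, 6]
  Insert 2 (step 7): P = [1, 2] / [3, 4] / [5, 9] / [8];  Q = [1, 3] / [2, 5] / [4, 6] / [7]
  Insert 7 (step 8): P = [1, 2, 7] / [3, 4] / [5, 9] / [8];  Q = [1, 3, 8] / [2, 5] / [4, 6] / [7]
  Insert 6 (step 9): P = [1, 2, 6] / [3, 4, 7] / [5, 9] / [8];  Q = [1, 3, 8] / [2, 5, 9] / [4, 6] / [7]
Final shape: (3, 3, 2, 1).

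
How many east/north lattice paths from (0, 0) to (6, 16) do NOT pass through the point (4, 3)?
Number of paths = 70938

Total paths from (0, 0) to (6, 16): C(22, 6) = 74613. Paths through (4, 3): (paths (0, 0) → (4, 3)) × (paths (4, 3) → (6, 16)) = C(7, 4) · C(15, 2) = 35 · 105 = 3675. Avoidance count = 74613 − 3675 = 70938.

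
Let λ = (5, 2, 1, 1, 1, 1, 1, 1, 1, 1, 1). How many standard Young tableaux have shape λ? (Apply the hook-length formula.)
# SYT of shape (5, 2, 1, 1, 1, 1, 1, 1, 1, 1, 1) = 11648

Hook-length formula: f^λ = n! / Π hook(c), product over all cells c of the Young diagram. For λ = (5, 2, 1, 1, 1, 1, 1, 1, 1, 1, 1), n = 16 boxes. Hook lengths by row (left-to-right, top-to-bottom): [15, 5, 3, 2, 1]; [11, 1]; [9]; [8]; [7]; [6]; [5]; [4]; [3]; [2]; [1]. Product of hooks = 1796256000. So f^λ = 16! / 1796256000 = 20922789888000 / 1796256000 = 11648.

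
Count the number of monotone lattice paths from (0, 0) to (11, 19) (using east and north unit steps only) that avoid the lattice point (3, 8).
Number of paths = 42156270

Total paths from (0, 0) to (11, 19): C(30, 11) = 54627300. Paths through (3, 8): (paths (0, 0) → (3, 8)) × (paths (3, 8) → (11, 19)) = C(11, 3) · C(19, 8) = 165 · 75582 = 12471030. Avoidance count = 54627300 − 12471030 = 42156270.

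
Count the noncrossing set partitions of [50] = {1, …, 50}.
C_50 = 1978261657756160653623774456

These noncrossing partitions are counted by the Catalan number C_n = (1/(n + 1)) · C(2n, n). For n = 50: C_50 = (1/51) · C(100, 50) = 100891344545564193334812497256/51 = 1978261657756160653623774456.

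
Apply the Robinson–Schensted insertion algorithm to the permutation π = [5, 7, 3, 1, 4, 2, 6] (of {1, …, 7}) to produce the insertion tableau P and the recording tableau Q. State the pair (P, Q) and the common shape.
P = [1, 2, 6] / [3, 4] / [5, 7];  Q = [1, 2, 7] / [3, 5] / [4, 6];  common shape = (3, 2, 2)

Row-insert the values π_1, π_2, … into P one at a time, bumping the leftmost entry strictly greater than the inserted value down to the next row. The recording tableau Q records, in position (i, j), the step at which that cell was added to P.
  Insert 5 (step 1): P = [5];  Q = [1]
  Insert 7 (step 2): P = [5, 7];  Q = [1, 2]
  Insert 3 (step 3): P = [3, 7] / [5];  Q = [1, 2] / [3]
  Insert 1 (step 4): P = [1, 7] / [3] / [5];  Q = [1, 2] / [3] / [4]
  Insert 4 (step 5): P = [1, 4] / [3, 7] / [5];  Q = [1, 2] / [3, 5] / [4]
  Insert 2 (step 6): P = [1, 2] / [3, 4] / [5, 7];  Q = [1, 2] / [3, 5] / [4, 6]
  Insert 6 (step 7): P = [1, 2, 6] / [3, 4] / [5, 7];  Q = [1, 2, 7] / [3, 5] / [4, 6]
Final shape: (3, 2, 2).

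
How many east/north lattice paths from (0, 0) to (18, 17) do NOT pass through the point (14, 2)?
Number of paths = 4537102530

Total paths from (0, 0) to (18, 17): C(35, 18) = 4537567650. Paths through (14, 2): (paths (0, 0) → (14, 2)) × (paths (14, 2) → (18, 17)) = C(16, 14) · C(19, 4) = 120 · 3876 = 465120. Avoidance count = 4537567650 − 465120 = 4537102530.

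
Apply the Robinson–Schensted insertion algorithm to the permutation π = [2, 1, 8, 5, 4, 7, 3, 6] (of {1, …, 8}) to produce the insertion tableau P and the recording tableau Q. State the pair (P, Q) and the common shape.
P = [1, 3, 6] / [2, 4, 7] / [5] / [8];  Q = [1, 3, 6] / [2, 4, 8] / [5] / [7];  common shape = (3, 3, 1, 1)

Row-insert the values π_1, π_2, … into P one at a time, bumping the leftmost entry strictly greater than the inserted value down to the next row. The recording tableau Q records, in position (i, j), the step at which that cell was added to P.
  Insert 2 (step 1): P = [2];  Q = [1]
  Insert 1 (step 2): P = [1] / [2];  Q = [1] / [2]
  Insert 8 (step 3): P = [1, 8] / [2];  Q = [1, 3] / [2]
  Insert 5 (step 4): P = [1, 5] / [2, 8];  Q = [1, 3] / [2, 4]
  Insert 4 (step 5): P = [1, 4] / [2, 5] / [8];  Q = [1, 3] / [2, 4] / [5]
  Insert 7 (step 6): P = [1, 4, 7] / [2, 5] / [8];  Q = [1, 3, 6] / [2, 4] / [5]
  Insert 3 (step 7): P = [1, 3, 7] / [2, 4] / [5] / [8];  Q = [1, 3, 6] / [2, 4] / [5] / [7]
  Insert 6 (step 8): P = [1, 3, 6] / [2, 4, 7] / [5] / [8];  Q = [1, 3, 6] / [2, 4, 8] / [5] / [7]
Final shape: (3, 3, 1, 1).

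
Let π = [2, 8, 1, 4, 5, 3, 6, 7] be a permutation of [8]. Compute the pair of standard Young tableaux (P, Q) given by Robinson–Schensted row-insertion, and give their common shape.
P = [1, 3, 5, 6, 7] / [2, 4] / [8];  Q = [1, 2, 5, 7, 8] / [3, 4] / [6];  common shape = (5, 2, 1)

Row-insert the values π_1, π_2, … into P one at a time, bumping the leftmost entry strictly greater than the inserted value down to the next row. The recording tableau Q records, in position (i, j), the step at which that cell was added to P.
  Insert 2 (step 1): P = [2];  Q = [1]
  Insert 8 (step 2): P = [2, 8];  Q = [1, 2]
  Insert 1 (step 3): P = [1, 8] / [2];  Q = [1, 2] / [3]
  Insert 4 (step 4): P = [1, 4] / [2, 8];  Q = [1, 2] / [3, 4]
  Insert 5 (step 5): P = [1, 4, 5] / [2, 8];  Q = [1, 2, 5] / [3, 4]
  Insert 3 (step 6): P = [1, 3, 5] / [2, 4] / [8];  Q = [1, 2, 5] / [3, 4] / [6]
  Insert 6 (step 7): P = [1, 3, 5, 6] / [2, 4] / [8];  Q = [1, 2, 5, 7] / [3, 4] / [6]
  Insert 7 (step 8): P = [1, 3, 5, 6, 7] / [2, 4] / [8];  Q = [1, 2, 5, 7, 8] / [3, 4] / [6]
Final shape: (5, 2, 1).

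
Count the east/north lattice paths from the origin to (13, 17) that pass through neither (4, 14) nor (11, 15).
Number of paths = 72876570

Inclusion–exclusion. Total paths: C(30, 13) = 119759850. Through P₁: C(18, 4)·C(12, 9) = 673200. Through P₂: C(26, 11)·C(4, 2) = 46356960. Since P₁ is strictly southwest of P₂, a monotone path through both must visit P₁ then P₂; paths through both = C(18, 4)·C(8, 7)·C(4, 2) = 146880. Avoid both = 119759850 − 673200 − 46356960 + 146880 = 72876570.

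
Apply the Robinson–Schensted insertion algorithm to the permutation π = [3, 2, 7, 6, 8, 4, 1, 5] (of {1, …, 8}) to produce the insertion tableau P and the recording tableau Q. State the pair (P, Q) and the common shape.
P = [1, 4, 5] / [2, 6, 8] / [3] / [7];  Q = [1, 3, 5] / [2, 4, 8] / [6] / [7];  common shape = (3, 3, 1, 1)

Row-insert the values π_1, π_2, … into P one at a time, bumping the leftmost entry strictly greater than the inserted value down to the next row. The recording tableau Q records, in position (i, j), the step at which that cell was added to P.
  Insert 3 (step 1): P = [3];  Q = [1]
  Insert 2 (step 2): P = [2] / [3];  Q = [1] / [2]
  Insert 7 (step 3): P = [2, 7] / [3];  Q = [1, 3] / [2]
  Insert 6 (step 4): P = [2, 6] / [3, 7];  Q = [1, 3] / [2, 4]
  Insert 8 (step 5): P = [2, 6, 8] / [3, 7];  Q = [1, 3, 5] / [2, 4]
  Insert 4 (step 6): P = [2, 4, 8] / [3, 6] / [7];  Q = [1, 3, 5] / [2, 4] / [6]
  Insert 1 (step 7): P = [1, 4, 8] / [2, 6] / [3] / [7];  Q = [1, 3, 5] / [2, 4] / [6] / [7]
  Insert 5 (step 8): P = [1, 4, 5] / [2, 6, 8] / [3] / [7];  Q = [1, 3, 5] / [2, 4, 8] / [6] / [7]
Final shape: (3, 3, 1, 1).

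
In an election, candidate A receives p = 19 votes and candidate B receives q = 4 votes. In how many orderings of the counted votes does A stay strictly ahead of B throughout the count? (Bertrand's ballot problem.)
Strict-lead orderings = 5775

Total orderings of the 23 votes with 19 for A: C(23, 19) = 8855. By the Bertrand ballot formula (Cycle Lemma / reflection principle), the number of orderings in which A is strictly ahead of B throughout is (p − q)/(p + q) · C(p + q, p) = (19 − 4)/(19 + 4) · 8855 = 5775.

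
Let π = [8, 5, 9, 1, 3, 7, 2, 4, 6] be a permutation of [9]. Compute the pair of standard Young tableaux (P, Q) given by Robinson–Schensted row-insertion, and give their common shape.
P = [1, 2, 4, 6] / [3, 7] / [5, 9] / [8];  Q = [1, 3, 6, 9] / [2, 5] / [4, 8] / [7];  common shape = (4, 2, 2, 1)

Row-insert the values π_1, π_2, … into P one at a time, bumping the leftmost entry strictly greater than the inserted value down to the next row. The recording tableau Q records, in position (i, j), the step at which that cell was added to P.
  Insert 8 (step 1): P = [8];  Q = [1]
  Insert 5 (step 2): P = [5] / [8];  Q = [1] / [2]
  Insert 9 (step 3): P = [5, 9] / [8];  Q = [1, 3] / [2]
  Insert 1 (step 4): P = [1, 9] / [5] / [8];  Q = [1, 3] / [2] / [4]
  Insert 3 (step 5): P = [1, 3] / [5, 9] / [8];  Q = [1, 3] / [2, 5] / [4]
  Insert 7 (step 6): P = [1, 3, 7] / [5, 9] / [8];  Q = [1, 3, 6] / [2, 5] / [4]
  Insert 2 (step 7): P = [1, 2, 7] / [3, 9] / [5] / [8];  Q = [1, 3, 6] / [2, 5] / [4] / [7]
  Insert 4 (step 8): P = [1, 2, 4] / [3, 7] / [5, 9] / [8];  Q = [1, 3, 6] / [2, 5] / [4, 8] / [7]
  Insert 6 (step 9): P = [1, 2, 4, 6] / [3, 7] / [5, 9] / [8];  Q = [1, 3, 6, 9] / [2, 5] / [4, 8] / [7]
Final shape: (4, 2, 2, 1).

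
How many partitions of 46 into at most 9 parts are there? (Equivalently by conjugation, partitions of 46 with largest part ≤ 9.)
p(46, parts ≤ 9) = 28629

Use the recurrence p(n, m) = p(n, m−1) + p(n−m, m): either the largest part is < m (count p(n, m−1)) or the largest part is exactly m (remove one copy of m, count p(n−m, m)). With p(0, ·) = 1 this gives p(46, parts ≤ 9) = 28629. (By conjugating Young diagrams, this also counts partitions of 46 into at most 9 parts.)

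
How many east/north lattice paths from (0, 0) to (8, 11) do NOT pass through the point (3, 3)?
Number of paths = 49842

Total paths from (0, 0) to (8, 11): C(19, 8) = 75582. Paths through (3, 3): (paths (0, 0) → (3, 3)) × (paths (3, 3) → (8, 11)) = C(6, 3) · C(13, 5) = 20 · 1287 = 25740. Avoidance count = 75582 − 25740 = 49842.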